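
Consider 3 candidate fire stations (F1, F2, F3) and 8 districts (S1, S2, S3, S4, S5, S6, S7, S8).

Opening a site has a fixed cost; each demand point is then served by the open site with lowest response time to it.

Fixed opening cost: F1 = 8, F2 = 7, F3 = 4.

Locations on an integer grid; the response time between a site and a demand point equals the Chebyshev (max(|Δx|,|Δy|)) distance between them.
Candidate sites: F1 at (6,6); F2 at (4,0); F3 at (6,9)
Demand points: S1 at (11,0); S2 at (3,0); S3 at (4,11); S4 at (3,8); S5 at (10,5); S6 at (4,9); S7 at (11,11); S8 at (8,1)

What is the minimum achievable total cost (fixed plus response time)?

Open {F2, F3}: assign each demand point to its cheapest open site.
  S1→F2 7, S2→F2 1, S3→F3 2, S4→F3 3, S5→F3 4, S6→F3 2, S7→F3 5, S8→F2 4
  response time 28, fixed 11 → total 39.
Compare {F1}: response time 37 + fixed 8 = 45.
Compare {F1, F3}: response time 33 + fixed 12 = 45.
Compare {F3}: response time 42 + fixed 4 = 46.
All other subsets cost ≥ 45. Minimum total cost: 39.

39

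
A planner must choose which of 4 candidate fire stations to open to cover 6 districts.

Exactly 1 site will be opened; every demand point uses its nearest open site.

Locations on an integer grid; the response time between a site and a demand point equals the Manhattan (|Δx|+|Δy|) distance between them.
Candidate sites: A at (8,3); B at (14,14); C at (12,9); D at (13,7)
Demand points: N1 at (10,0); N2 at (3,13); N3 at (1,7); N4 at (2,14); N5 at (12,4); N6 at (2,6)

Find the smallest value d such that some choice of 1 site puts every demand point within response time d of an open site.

Open {C}.
  Farthest demand point is N4 at response time 15 (to C); all others are ≤ 15.
With {A} the worst case is 17.
With {D} the worst case is 18.
No size-1 selection achieves below 15.

15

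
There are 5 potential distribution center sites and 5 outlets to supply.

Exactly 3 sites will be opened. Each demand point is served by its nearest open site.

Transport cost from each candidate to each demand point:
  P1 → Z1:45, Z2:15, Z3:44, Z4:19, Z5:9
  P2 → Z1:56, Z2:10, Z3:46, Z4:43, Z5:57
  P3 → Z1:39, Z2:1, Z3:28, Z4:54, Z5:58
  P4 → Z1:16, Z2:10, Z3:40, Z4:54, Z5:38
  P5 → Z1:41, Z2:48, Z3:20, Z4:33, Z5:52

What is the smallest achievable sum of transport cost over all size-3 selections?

Open {P1, P3, P4}.
  Z1→P4 16, Z2→P3 1, Z3→P3 28, Z4→P1 19, Z5→P1 9  ⇒ total 73.
Compare {P1, P4, P5}: total 74.
Compare {P1, P3, P5}: total 88.
No size-3 selection does better; minimum is 73.

73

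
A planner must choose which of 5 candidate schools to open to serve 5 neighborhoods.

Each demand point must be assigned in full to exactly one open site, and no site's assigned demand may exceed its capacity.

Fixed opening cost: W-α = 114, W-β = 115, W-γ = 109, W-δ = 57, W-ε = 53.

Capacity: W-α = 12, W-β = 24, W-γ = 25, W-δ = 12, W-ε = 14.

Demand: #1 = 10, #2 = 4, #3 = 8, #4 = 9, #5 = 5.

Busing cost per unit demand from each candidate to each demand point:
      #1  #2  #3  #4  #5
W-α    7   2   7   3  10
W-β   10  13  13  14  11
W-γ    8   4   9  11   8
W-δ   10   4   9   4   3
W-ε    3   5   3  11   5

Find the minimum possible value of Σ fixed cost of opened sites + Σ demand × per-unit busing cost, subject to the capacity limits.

Open {W-γ, W-δ, W-ε}; cheapest assignment that respects the capacities:
  W-γ (cap 25, load 14): #1, #2 — cost 10×8 + 4×4 = 96
  W-δ (cap 12, load 9): #4 — cost 9×4 = 36
  W-ε (cap 14, load 13): #3, #5 — cost 8×3 + 5×5 = 49
  Shipping 181, fixed 219 → total 400.
  Any other capacity-feasible assignment to {W-γ, W-δ, W-ε} ships for at least 181.
Compare {W-γ, W-ε}: its best feasible assignment gives total 406.
Compare {W-α, W-γ, W-ε}: its best feasible assignment gives total 448.
Every other set of open sites that can feasibly serve all demand totals ≥ 406 even under its best assignment. Minimum: 400.

400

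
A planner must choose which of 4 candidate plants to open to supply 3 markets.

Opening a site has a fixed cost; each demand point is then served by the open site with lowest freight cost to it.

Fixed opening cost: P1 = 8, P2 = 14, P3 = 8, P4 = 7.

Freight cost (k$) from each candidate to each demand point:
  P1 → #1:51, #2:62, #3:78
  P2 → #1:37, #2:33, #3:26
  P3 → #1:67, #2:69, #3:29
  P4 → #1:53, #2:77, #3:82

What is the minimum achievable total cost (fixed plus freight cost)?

110

Open {P2}: assign each demand point to its cheapest open site.
  #1→P2 37, #2→P2 33, #3→P2 26
  freight cost 96, fixed 14 → total 110.
Compare {P2, P4}: freight cost 96 + fixed 21 = 117.
Compare {P1, P2}: freight cost 96 + fixed 22 = 118.
Compare {P2, P3}: freight cost 96 + fixed 22 = 118.
All other subsets cost ≥ 117. Minimum total cost: 110.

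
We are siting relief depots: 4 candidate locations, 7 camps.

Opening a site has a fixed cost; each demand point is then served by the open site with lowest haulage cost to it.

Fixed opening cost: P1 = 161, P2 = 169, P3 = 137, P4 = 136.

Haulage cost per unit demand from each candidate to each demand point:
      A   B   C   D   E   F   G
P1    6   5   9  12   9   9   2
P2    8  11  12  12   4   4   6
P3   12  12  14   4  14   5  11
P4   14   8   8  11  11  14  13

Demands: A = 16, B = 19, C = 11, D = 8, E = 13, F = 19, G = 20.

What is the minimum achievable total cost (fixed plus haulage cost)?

872

Open {P1, P3}: assign each demand point to its cheapest open site.
  A→P1 16×6=96, B→P1 19×5=95, C→P1 11×9=99, D→P3 8×4=32, E→P1 13×9=117, F→P3 19×5=95, G→P1 20×2=40
  haulage cost 574, fixed 298 → total 872.
Compare {P1}: haulage cost 714 + fixed 161 = 875.
Compare {P1, P2}: haulage cost 554 + fixed 330 = 884.
Compare {P1, P2, P3}: haulage cost 490 + fixed 467 = 957.
All other subsets cost ≥ 875. Minimum total cost: 872.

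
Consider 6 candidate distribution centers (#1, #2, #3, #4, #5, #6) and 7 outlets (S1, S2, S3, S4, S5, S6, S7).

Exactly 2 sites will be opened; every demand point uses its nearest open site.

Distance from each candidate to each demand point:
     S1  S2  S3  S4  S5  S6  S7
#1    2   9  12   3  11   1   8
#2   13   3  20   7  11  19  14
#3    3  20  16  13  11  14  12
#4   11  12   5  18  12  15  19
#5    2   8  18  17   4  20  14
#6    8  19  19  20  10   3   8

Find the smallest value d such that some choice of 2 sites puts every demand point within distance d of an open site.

11

Open {#1, #4}.
  Farthest demand point is S5 at distance 11 (to #1); all others are ≤ 11.
With {#1, #2} the worst case is 12.
With {#1, #3} the worst case is 12.
No size-2 selection achieves below 11.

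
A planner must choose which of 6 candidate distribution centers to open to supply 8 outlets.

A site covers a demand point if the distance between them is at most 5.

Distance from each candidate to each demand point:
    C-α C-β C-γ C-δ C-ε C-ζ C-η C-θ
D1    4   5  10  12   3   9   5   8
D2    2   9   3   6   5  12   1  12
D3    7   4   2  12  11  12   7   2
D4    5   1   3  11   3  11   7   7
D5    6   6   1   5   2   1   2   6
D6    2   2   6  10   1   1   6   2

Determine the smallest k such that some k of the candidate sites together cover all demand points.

Coverage sets (demand points within 5 of each site):
  D1: {C-α, C-β, C-ε, C-η}
  D2: {C-α, C-γ, C-ε, C-η}
  D3: {C-β, C-γ, C-θ}
  D4: {C-α, C-β, C-γ, C-ε}
  D5: {C-γ, C-δ, C-ε, C-ζ, C-η}
  D6: {C-α, C-β, C-ε, C-ζ, C-θ}
No single site covers all 8 demand points.
But {D5, D6} covers everything, so the minimum is 2.

2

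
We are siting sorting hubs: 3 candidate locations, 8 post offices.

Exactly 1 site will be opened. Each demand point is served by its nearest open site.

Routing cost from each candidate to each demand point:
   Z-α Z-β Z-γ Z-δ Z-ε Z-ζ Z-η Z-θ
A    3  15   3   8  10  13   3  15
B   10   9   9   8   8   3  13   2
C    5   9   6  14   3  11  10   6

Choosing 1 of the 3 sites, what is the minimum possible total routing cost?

62

Open {B}.
  Z-α→B 10, Z-β→B 9, Z-γ→B 9, Z-δ→B 8, Z-ε→B 8, Z-ζ→B 3, Z-η→B 13, Z-θ→B 2  ⇒ total 62.
Compare {C}: total 64.
Compare {A}: total 70.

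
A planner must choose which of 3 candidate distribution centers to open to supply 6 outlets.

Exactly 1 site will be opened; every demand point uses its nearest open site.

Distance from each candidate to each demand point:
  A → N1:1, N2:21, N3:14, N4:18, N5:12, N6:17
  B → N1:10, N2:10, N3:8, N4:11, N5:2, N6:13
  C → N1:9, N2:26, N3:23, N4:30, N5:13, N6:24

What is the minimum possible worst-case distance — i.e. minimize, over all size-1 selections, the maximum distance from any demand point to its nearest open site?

13

Open {B}.
  Farthest demand point is N6 at distance 13 (to B); all others are ≤ 13.
With {A} the worst case is 21.
With {C} the worst case is 30.
No size-1 selection achieves below 13.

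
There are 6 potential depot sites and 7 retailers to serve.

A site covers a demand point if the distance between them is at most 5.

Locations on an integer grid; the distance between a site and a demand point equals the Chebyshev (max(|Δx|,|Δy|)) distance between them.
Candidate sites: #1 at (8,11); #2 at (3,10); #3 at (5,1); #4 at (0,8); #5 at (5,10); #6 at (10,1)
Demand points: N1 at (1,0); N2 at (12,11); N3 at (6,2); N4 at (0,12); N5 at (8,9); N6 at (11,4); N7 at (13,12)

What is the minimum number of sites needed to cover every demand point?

Coverage sets (demand points within 5 of each site):
  #1: {N2, N5, N7}
  #2: {N4, N5}
  #3: {N1, N3}
  #4: {N4}
  #5: {N4, N5}
  #6: {N3, N6}
No 3 sites suffice: every size-3 union leaves at least one demand point uncovered.
But {#1, #2, #3, #6} covers everything, so the minimum is 4.

4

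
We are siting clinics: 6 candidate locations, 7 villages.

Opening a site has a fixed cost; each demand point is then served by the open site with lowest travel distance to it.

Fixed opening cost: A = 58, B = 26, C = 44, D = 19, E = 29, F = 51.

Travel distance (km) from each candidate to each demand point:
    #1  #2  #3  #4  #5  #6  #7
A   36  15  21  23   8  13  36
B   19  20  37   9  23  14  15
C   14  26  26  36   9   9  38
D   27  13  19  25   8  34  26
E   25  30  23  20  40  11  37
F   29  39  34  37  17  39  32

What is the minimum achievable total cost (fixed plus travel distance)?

142

Open {B, D}: assign each demand point to its cheapest open site.
  #1→B 19, #2→D 13, #3→D 19, #4→B 9, #5→D 8, #6→B 14, #7→B 15
  travel distance 97, fixed 45 → total 142.
Compare {B}: travel distance 137 + fixed 26 = 163.
Compare {B, D, E}: travel distance 94 + fixed 74 = 168.
Compare {D, E}: travel distance 122 + fixed 48 = 170.
All other subsets cost ≥ 163. Minimum total cost: 142.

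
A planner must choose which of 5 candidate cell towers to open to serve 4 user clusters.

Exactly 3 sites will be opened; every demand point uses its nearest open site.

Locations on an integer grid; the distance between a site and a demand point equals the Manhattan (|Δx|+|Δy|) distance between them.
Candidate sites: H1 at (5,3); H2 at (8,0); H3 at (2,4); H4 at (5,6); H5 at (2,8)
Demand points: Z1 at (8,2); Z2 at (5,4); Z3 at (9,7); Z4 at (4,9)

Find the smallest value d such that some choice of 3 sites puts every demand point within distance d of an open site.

5

Open {H1, H2, H4}.
  Farthest demand point is Z3 at distance 5 (to H4); all others are ≤ 5.
With {H1, H3, H4} the worst case is 5.
With {H1, H4, H5} the worst case is 5.
No size-3 selection achieves below 5.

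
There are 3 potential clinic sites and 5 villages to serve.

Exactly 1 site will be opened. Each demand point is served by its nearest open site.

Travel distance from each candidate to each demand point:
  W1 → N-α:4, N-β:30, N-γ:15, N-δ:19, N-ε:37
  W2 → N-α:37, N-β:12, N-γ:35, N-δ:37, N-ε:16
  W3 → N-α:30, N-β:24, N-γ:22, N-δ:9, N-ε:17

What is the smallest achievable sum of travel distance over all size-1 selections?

102

Open {W3}.
  N-α→W3 30, N-β→W3 24, N-γ→W3 22, N-δ→W3 9, N-ε→W3 17  ⇒ total 102.
Compare {W1}: total 105.
Compare {W2}: total 137.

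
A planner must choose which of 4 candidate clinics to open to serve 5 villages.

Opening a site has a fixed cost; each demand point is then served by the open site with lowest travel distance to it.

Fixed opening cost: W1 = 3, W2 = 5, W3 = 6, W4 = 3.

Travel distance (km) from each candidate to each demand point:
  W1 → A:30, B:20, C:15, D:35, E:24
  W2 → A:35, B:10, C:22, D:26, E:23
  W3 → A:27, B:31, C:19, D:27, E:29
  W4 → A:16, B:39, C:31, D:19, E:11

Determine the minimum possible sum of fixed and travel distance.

Open {W1, W2, W4}: assign each demand point to its cheapest open site.
  A→W4 16, B→W2 10, C→W1 15, D→W4 19, E→W4 11
  travel distance 71, fixed 11 → total 82.
Compare {W2, W4}: travel distance 78 + fixed 8 = 86.
Compare {W1, W4}: travel distance 81 + fixed 6 = 87.
Compare {W1, W2, W3, W4}: travel distance 71 + fixed 17 = 88.
All other subsets cost ≥ 86. Minimum total cost: 82.

82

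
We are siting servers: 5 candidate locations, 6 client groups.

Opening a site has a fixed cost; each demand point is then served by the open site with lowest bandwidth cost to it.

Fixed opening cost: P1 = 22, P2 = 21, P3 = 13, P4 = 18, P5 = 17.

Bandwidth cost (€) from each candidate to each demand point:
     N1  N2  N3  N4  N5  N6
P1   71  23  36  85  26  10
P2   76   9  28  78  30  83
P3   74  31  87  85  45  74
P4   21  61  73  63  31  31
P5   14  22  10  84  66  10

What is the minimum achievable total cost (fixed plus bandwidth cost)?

185

Open {P4, P5}: assign each demand point to its cheapest open site.
  N1→P5 14, N2→P5 22, N3→P5 10, N4→P4 63, N5→P4 31, N6→P5 10
  bandwidth cost 150, fixed 35 → total 185.
Compare {P2, P5}: bandwidth cost 151 + fixed 38 = 189.
Compare {P2, P4, P5}: bandwidth cost 136 + fixed 56 = 192.
Compare {P3, P4, P5}: bandwidth cost 150 + fixed 48 = 198.
All other subsets cost ≥ 189. Minimum total cost: 185.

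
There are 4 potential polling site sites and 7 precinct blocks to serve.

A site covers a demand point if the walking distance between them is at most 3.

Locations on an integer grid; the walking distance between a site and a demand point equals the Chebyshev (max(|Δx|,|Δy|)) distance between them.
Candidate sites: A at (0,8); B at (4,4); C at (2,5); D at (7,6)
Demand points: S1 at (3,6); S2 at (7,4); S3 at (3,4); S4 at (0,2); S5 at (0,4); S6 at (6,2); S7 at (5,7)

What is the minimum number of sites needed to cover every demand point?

2

Coverage sets (demand points within 3 of each site):
  A: {S1}
  B: {S1, S2, S3, S6, S7}
  C: {S1, S3, S4, S5, S7}
  D: {S2, S7}
No single site covers all 7 demand points.
But {B, C} covers everything, so the minimum is 2.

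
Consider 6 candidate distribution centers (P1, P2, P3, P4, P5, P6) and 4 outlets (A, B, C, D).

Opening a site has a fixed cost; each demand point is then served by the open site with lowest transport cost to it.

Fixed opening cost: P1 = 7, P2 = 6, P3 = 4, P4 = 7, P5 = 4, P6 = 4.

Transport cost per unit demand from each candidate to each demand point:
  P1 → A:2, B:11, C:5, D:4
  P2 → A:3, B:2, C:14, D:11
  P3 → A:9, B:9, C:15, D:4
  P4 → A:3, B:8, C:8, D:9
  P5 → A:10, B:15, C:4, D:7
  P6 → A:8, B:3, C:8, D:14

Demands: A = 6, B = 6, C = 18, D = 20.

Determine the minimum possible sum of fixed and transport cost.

193

Open {P1, P2, P5}: assign each demand point to its cheapest open site.
  A→P1 6×2=12, B→P2 6×2=12, C→P5 18×4=72, D→P1 20×4=80
  transport cost 176, fixed 17 → total 193.
Compare {P2, P3, P5}: transport cost 182 + fixed 14 = 196.
Compare {P1, P5, P6}: transport cost 182 + fixed 15 = 197.
Compare {P1, P2, P3, P5}: transport cost 176 + fixed 21 = 197.
All other subsets cost ≥ 196. Minimum total cost: 193.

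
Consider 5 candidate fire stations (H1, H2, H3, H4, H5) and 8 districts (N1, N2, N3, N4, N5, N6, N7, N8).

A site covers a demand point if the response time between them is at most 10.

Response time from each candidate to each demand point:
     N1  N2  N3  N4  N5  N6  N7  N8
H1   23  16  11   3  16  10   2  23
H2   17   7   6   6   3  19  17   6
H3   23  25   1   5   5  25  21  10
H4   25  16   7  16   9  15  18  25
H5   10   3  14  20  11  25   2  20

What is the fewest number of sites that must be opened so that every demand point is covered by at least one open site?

3

Coverage sets (demand points within 10 of each site):
  H1: {N4, N6, N7}
  H2: {N2, N3, N4, N5, N8}
  H3: {N3, N4, N5, N8}
  H4: {N3, N5}
  H5: {N1, N2, N7}
No 2 sites suffice: every size-2 union leaves at least one demand point uncovered.
But {H1, H2, H5} covers everything, so the minimum is 3.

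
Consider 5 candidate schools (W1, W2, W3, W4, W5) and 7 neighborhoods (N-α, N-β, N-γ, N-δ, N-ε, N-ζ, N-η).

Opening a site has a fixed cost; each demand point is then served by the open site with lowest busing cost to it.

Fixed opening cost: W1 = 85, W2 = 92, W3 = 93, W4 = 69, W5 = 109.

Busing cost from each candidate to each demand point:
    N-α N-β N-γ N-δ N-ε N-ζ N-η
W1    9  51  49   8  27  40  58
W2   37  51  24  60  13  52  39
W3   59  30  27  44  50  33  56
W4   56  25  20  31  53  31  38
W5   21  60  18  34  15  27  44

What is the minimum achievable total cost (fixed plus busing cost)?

Open {W1, W4}: assign each demand point to its cheapest open site.
  N-α→W1 9, N-β→W4 25, N-γ→W4 20, N-δ→W1 8, N-ε→W1 27, N-ζ→W4 31, N-η→W4 38
  busing cost 158, fixed 154 → total 312.
Compare {W4}: busing cost 254 + fixed 69 = 323.
Compare {W1}: busing cost 242 + fixed 85 = 327.
Compare {W5}: busing cost 219 + fixed 109 = 328.
All other subsets cost ≥ 323. Minimum total cost: 312.

312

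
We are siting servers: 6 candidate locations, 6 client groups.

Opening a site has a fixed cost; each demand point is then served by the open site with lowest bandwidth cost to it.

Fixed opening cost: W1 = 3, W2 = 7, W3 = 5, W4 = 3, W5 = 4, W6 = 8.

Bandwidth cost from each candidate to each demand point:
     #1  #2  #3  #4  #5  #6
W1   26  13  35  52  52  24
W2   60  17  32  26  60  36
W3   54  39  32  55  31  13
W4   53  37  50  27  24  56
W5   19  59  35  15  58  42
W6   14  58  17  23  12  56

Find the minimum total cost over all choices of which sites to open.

104

Open {W1, W3, W5, W6}: assign each demand point to its cheapest open site.
  #1→W6 14, #2→W1 13, #3→W6 17, #4→W5 15, #5→W6 12, #6→W3 13
  bandwidth cost 84, fixed 20 → total 104.
Compare {W1, W3, W4, W5, W6}: bandwidth cost 84 + fixed 23 = 107.
Compare {W1, W3, W6}: bandwidth cost 92 + fixed 16 = 108.
Compare {W1, W5, W6}: bandwidth cost 95 + fixed 15 = 110.
All other subsets cost ≥ 107. Minimum total cost: 104.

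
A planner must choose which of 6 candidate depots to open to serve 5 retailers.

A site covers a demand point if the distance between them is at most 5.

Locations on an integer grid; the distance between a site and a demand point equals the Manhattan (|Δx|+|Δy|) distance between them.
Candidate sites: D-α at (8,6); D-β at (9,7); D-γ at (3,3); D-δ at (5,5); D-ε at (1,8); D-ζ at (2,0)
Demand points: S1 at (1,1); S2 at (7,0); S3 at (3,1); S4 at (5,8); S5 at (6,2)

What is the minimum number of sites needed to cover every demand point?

2

Coverage sets (demand points within 5 of each site):
  D-α: {S4}
  D-β: {S4}
  D-γ: {S1, S3, S5}
  D-δ: {S4, S5}
  D-ε: {S4}
  D-ζ: {S1, S2, S3}
No single site covers all 5 demand points.
But {D-δ, D-ζ} covers everything, so the minimum is 2.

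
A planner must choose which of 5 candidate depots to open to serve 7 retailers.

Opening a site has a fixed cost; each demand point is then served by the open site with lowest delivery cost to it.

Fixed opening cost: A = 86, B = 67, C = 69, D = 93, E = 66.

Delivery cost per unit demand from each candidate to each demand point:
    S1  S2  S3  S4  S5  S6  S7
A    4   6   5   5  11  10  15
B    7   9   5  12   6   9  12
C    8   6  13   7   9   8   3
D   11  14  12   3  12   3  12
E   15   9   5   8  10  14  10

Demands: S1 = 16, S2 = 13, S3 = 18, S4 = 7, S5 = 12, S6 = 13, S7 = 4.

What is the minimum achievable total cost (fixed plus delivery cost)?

646

Open {A, C}: assign each demand point to its cheapest open site.
  S1→A 16×4=64, S2→A 13×6=78, S3→A 18×5=90, S4→A 7×5=35, S5→C 12×9=108, S6→C 13×8=104, S7→C 4×3=12
  delivery cost 491, fixed 155 → total 646.
Compare {A, D}: delivery cost 472 + fixed 179 = 651.
Compare {B, C}: delivery cost 517 + fixed 136 = 653.
Compare {B, C, D}: delivery cost 424 + fixed 229 = 653.
All other subsets cost ≥ 651. Minimum total cost: 646.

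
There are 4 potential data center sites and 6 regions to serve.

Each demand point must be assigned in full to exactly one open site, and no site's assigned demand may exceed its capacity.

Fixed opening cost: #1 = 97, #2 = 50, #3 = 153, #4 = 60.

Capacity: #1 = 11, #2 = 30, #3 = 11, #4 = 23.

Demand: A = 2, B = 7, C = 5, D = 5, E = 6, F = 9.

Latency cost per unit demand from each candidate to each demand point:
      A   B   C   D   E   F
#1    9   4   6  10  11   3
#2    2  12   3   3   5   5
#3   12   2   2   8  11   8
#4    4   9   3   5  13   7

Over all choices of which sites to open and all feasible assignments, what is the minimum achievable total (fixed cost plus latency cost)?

282

Open {#2, #4}; cheapest assignment that respects the capacities:
  #2 (cap 30, load 27): A, C, D, E, F — cost 2×2 + 5×3 + 5×3 + 6×5 + 9×5 = 109
  #4 (cap 23, load 7): B — cost 7×9 = 63
  Shipping 172, fixed 110 → total 282.
  Any other capacity-feasible assignment to {#2, #4} ships for at least 172.
Compare {#1, #2}: its best feasible assignment gives total 284.
Compare {#2, #3}: its best feasible assignment gives total 326.
Every other set of open sites that can feasibly serve all demand totals ≥ 284 even under its best assignment. Minimum: 282.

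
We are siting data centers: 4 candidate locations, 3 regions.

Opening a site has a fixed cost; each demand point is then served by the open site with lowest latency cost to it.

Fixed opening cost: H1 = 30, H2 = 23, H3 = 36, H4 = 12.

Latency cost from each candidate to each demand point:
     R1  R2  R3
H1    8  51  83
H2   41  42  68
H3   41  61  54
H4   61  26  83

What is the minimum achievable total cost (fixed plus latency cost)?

Open {H1, H4}: assign each demand point to its cheapest open site.
  R1→H1 8, R2→H4 26, R3→H1 83
  latency cost 117, fixed 42 → total 159.
Compare {H1, H3, H4}: latency cost 88 + fixed 78 = 166.
Compare {H1, H2, H4}: latency cost 102 + fixed 65 = 167.
Compare {H3, H4}: latency cost 121 + fixed 48 = 169.
All other subsets cost ≥ 166. Minimum total cost: 159.

159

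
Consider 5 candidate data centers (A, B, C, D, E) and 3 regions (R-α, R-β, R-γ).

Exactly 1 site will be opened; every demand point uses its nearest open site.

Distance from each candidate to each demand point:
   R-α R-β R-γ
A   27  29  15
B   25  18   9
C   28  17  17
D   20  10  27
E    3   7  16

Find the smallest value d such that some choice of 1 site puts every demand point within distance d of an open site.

16

Open {E}.
  Farthest demand point is R-γ at distance 16 (to E); all others are ≤ 16.
With {B} the worst case is 25.
With {D} the worst case is 27.
No size-1 selection achieves below 16.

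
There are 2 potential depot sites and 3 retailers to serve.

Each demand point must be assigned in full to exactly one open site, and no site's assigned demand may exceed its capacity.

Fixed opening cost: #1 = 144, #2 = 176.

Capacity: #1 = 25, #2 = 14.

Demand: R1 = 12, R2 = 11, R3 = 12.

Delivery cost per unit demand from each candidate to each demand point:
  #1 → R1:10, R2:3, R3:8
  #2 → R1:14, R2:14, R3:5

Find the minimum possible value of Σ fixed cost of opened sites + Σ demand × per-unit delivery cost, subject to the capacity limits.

533

Open {#1, #2}; cheapest assignment that respects the capacities:
  #1 (cap 25, load 23): R1, R2 — cost 12×10 + 11×3 = 153
  #2 (cap 14, load 12): R3 — cost 12×5 = 60
  Shipping 213, fixed 320 → total 533.
  Any other capacity-feasible assignment to {#1, #2} ships for at least 213.
Total demand is 35 and no other set of sites has combined capacity ≥ 35, so {#1, #2} is the only feasible choice of open sites. Minimum: 533.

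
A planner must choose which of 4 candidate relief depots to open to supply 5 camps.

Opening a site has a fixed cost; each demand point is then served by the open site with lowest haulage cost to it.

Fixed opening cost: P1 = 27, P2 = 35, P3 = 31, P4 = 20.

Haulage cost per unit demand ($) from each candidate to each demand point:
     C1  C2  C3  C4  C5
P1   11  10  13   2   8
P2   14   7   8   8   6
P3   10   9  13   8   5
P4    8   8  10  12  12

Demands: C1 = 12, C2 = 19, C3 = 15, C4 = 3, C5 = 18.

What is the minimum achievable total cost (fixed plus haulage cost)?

Open {P2, P4}: assign each demand point to its cheapest open site.
  C1→P4 12×8=96, C2→P2 19×7=133, C3→P2 15×8=120, C4→P2 3×8=24, C5→P2 18×6=108
  haulage cost 481, fixed 55 → total 536.
Compare {P1, P2, P4}: haulage cost 463 + fixed 82 = 545.
Compare {P2, P3, P4}: haulage cost 463 + fixed 86 = 549.
Compare {P2, P3}: haulage cost 487 + fixed 66 = 553.
All other subsets cost ≥ 545. Minimum total cost: 536.

536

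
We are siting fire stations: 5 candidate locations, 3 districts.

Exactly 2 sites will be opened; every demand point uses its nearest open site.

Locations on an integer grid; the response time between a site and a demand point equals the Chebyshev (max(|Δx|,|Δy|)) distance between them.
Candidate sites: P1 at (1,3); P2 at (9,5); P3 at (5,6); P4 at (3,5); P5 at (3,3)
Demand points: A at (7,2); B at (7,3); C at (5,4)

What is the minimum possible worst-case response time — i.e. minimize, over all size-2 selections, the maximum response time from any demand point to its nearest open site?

Open {P2, P3}.
  Farthest demand point is A at response time 3 (to P2); all others are ≤ 3.
With {P2, P4} the worst case is 3.
With {P2, P5} the worst case is 3.
No size-2 selection achieves below 3.

3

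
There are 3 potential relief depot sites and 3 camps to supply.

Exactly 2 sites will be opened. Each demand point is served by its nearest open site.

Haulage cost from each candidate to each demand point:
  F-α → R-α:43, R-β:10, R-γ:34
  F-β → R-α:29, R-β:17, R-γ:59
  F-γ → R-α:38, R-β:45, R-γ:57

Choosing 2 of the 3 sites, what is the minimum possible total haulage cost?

Open {F-α, F-β}.
  R-α→F-β 29, R-β→F-α 10, R-γ→F-α 34  ⇒ total 73.
Compare {F-α, F-γ}: total 82.
Compare {F-β, F-γ}: total 103.

73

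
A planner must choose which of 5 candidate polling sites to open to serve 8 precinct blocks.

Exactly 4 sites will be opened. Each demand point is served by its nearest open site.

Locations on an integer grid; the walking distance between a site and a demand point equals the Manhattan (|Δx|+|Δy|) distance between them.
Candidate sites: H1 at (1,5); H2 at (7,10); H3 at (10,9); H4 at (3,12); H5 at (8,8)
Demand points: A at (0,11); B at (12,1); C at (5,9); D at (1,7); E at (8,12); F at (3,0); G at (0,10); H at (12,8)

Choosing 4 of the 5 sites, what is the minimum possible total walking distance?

37

Open {H1, H2, H3, H4}.
  A→H4 4, B→H3 10, C→H2 3, D→H1 2, E→H2 3, F→H1 7, G→H4 5, H→H3 3  ⇒ total 37.
Compare {H1, H2, H4, H5}: total 39.
Compare {H1, H3, H4, H5}: total 39.
No size-4 selection does better; minimum is 37.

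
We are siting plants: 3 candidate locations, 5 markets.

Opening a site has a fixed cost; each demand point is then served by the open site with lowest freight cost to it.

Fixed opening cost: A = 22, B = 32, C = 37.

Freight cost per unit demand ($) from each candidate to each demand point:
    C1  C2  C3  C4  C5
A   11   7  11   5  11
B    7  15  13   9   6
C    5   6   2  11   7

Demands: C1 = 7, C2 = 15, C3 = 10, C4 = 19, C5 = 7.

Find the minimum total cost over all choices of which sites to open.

348

Open {A, C}: assign each demand point to its cheapest open site.
  C1→C 7×5=35, C2→C 15×6=90, C3→C 10×2=20, C4→A 19×5=95, C5→C 7×7=49
  freight cost 289, fixed 59 → total 348.
Compare {A, B, C}: freight cost 282 + fixed 91 = 373.
Compare {B, C}: freight cost 358 + fixed 69 = 427.
Compare {C}: freight cost 403 + fixed 37 = 440.
All other subsets cost ≥ 373. Minimum total cost: 348.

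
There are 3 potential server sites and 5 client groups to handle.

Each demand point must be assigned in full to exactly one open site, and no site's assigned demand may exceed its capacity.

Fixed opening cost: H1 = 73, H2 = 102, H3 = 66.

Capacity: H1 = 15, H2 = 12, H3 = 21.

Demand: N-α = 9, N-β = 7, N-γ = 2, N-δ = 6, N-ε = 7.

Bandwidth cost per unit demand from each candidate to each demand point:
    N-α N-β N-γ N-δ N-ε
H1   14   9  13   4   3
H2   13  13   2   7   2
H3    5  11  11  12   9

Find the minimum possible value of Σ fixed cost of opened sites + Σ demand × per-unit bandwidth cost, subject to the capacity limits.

328

Open {H1, H3}; cheapest assignment that respects the capacities:
  H1 (cap 15, load 13): N-δ, N-ε — cost 6×4 + 7×3 = 45
  H3 (cap 21, load 18): N-α, N-β, N-γ — cost 9×5 + 7×11 + 2×11 = 144
  Shipping 189, fixed 139 → total 328.
  Any other capacity-feasible assignment to {H1, H3} ships for at least 189.
Compare {H1, H2, H3}: its best feasible assignment gives total 391.
Compare {H2, H3}: its best feasible assignment gives total 501.
Every other set of open sites that can feasibly serve all demand totals ≥ 391 even under its best assignment. Minimum: 328.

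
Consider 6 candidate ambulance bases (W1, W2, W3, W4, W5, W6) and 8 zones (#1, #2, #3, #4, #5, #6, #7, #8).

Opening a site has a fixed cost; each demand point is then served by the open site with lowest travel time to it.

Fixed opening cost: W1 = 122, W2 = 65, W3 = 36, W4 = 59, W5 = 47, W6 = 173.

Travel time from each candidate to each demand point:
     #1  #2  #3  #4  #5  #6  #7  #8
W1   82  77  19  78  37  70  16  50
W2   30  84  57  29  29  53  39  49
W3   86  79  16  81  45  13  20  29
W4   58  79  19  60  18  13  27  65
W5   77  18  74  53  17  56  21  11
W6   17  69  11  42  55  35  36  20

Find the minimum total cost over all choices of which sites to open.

302

Open {W2, W3, W5}: assign each demand point to its cheapest open site.
  #1→W2 30, #2→W5 18, #3→W3 16, #4→W2 29, #5→W5 17, #6→W3 13, #7→W3 20, #8→W5 11
  travel time 154, fixed 148 → total 302.
Compare {W3, W5}: travel time 225 + fixed 83 = 308.
Compare {W4, W5}: travel time 210 + fixed 106 = 316.
Compare {W2, W4, W5}: travel time 158 + fixed 171 = 329.
All other subsets cost ≥ 308. Minimum total cost: 302.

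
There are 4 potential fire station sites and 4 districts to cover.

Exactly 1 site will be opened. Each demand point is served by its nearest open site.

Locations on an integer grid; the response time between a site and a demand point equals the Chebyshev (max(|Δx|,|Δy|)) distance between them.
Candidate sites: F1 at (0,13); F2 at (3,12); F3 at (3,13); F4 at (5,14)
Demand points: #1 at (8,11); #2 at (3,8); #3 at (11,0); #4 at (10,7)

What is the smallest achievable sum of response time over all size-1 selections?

Open {F2}.
  #1→F2 5, #2→F2 4, #3→F2 12, #4→F2 7  ⇒ total 28.
Compare {F3}: total 30.
Compare {F4}: total 30.
No size-1 selection does better; minimum is 28.

28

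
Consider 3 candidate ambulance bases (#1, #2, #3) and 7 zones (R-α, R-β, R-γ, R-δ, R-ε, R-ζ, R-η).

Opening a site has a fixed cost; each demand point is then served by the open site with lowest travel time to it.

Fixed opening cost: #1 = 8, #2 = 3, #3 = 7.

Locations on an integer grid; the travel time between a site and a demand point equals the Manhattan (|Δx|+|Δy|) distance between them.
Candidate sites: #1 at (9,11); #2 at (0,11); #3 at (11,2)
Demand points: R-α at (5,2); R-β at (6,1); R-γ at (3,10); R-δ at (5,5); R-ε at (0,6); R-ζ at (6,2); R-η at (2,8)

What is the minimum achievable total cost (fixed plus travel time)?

Open {#2, #3}: assign each demand point to its cheapest open site.
  R-α→#3 6, R-β→#3 6, R-γ→#2 4, R-δ→#3 9, R-ε→#2 5, R-ζ→#3 5, R-η→#2 5
  travel time 40, fixed 10 → total 50.
Compare {#1, #2, #3}: travel time 40 + fixed 18 = 58.
Compare {#1, #3}: travel time 57 + fixed 15 = 72.
Compare {#2}: travel time 70 + fixed 3 = 73.
All other subsets cost ≥ 58. Minimum total cost: 50.

50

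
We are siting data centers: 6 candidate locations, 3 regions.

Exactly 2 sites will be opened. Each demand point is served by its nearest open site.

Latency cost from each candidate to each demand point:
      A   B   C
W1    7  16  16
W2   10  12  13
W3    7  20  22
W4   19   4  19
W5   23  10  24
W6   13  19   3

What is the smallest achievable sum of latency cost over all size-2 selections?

20

Open {W4, W6}.
  A→W6 13, B→W4 4, C→W6 3  ⇒ total 20.
Compare {W2, W6}: total 25.
Compare {W1, W6}: total 26.
No size-2 selection does better; minimum is 20.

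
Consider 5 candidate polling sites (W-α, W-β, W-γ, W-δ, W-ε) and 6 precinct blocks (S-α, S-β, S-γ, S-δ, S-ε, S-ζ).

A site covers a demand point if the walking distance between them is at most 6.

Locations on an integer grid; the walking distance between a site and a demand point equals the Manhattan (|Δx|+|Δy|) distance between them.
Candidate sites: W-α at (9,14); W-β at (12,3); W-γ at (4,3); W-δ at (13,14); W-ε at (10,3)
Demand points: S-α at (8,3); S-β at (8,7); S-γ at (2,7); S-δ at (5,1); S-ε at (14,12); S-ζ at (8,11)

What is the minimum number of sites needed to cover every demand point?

4

Coverage sets (demand points within 6 of each site):
  W-α: {S-ζ}
  W-β: {S-α}
  W-γ: {S-α, S-γ, S-δ}
  W-δ: {S-ε}
  W-ε: {S-α, S-β}
No 3 sites suffice: every size-3 union leaves at least one demand point uncovered.
But {W-α, W-γ, W-δ, W-ε} covers everything, so the minimum is 4.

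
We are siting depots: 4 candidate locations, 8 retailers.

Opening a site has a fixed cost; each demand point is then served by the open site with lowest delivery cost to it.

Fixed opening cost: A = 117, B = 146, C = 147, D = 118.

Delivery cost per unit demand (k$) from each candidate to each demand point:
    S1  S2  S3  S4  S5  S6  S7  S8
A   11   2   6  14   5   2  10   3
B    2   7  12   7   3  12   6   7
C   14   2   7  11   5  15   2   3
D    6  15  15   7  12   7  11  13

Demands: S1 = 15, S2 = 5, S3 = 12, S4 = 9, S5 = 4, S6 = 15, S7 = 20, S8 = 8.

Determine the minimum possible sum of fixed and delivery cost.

624

Open {A, B}: assign each demand point to its cheapest open site.
  S1→B 15×2=30, S2→A 5×2=10, S3→A 12×6=72, S4→B 9×7=63, S5→B 4×3=12, S6→A 15×2=30, S7→B 20×6=120, S8→A 8×3=24
  delivery cost 361, fixed 263 → total 624.
Compare {A, B, C}: delivery cost 281 + fixed 410 = 691.
Compare {C, D}: delivery cost 436 + fixed 265 = 701.
Compare {A, C}: delivery cost 460 + fixed 264 = 724.
All other subsets cost ≥ 691. Minimum total cost: 624.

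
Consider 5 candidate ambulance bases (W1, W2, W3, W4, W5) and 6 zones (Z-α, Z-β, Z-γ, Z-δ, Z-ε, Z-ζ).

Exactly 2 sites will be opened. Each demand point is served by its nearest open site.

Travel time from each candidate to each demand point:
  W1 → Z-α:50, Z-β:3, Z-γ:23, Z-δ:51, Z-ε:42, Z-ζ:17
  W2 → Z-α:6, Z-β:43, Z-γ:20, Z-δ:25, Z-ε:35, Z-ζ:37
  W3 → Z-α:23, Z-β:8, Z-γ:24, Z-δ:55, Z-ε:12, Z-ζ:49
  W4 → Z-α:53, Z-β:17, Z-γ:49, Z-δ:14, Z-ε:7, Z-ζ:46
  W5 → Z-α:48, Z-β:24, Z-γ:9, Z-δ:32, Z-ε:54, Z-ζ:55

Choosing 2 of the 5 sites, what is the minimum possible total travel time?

Open {W2, W4}.
  Z-α→W2 6, Z-β→W4 17, Z-γ→W2 20, Z-δ→W4 14, Z-ε→W4 7, Z-ζ→W2 37  ⇒ total 101.
Compare {W1, W2}: total 106.
Compare {W2, W3}: total 108.
No size-2 selection does better; minimum is 101.

101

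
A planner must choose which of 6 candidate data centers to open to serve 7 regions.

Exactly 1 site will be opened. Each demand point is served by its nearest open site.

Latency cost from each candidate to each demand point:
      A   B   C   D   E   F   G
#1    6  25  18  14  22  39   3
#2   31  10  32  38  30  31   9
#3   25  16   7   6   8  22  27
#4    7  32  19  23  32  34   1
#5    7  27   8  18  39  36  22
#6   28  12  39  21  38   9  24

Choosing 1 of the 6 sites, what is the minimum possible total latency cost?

Open {#3}.
  A→#3 25, B→#3 16, C→#3 7, D→#3 6, E→#3 8, F→#3 22, G→#3 27  ⇒ total 111.
Compare {#1}: total 127.
Compare {#4}: total 148.
No size-1 selection does better; minimum is 111.

111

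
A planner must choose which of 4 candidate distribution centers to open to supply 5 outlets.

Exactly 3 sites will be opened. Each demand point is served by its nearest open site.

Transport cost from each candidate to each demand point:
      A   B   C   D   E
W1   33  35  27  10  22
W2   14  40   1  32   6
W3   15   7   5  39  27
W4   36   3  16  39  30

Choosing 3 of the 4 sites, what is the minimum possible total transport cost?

34

Open {W1, W2, W4}.
  A→W2 14, B→W4 3, C→W2 1, D→W1 10, E→W2 6  ⇒ total 34.
Compare {W1, W2, W3}: total 38.
Compare {W1, W3, W4}: total 55.
No size-3 selection does better; minimum is 34.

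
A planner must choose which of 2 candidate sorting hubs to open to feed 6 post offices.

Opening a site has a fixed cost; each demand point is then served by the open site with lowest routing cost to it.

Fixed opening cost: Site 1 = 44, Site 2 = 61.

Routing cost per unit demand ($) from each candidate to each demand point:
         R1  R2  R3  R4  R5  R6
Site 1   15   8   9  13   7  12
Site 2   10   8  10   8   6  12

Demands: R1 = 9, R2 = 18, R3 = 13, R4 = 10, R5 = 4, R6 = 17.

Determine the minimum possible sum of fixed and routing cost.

Open {Site 2}: assign each demand point to its cheapest open site.
  R1→Site 2 9×10=90, R2→Site 2 18×8=144, R3→Site 2 13×10=130, R4→Site 2 10×8=80, R5→Site 2 4×6=24, R6→Site 2 17×12=204
  routing cost 672, fixed 61 → total 733.
Compare {Site 1, Site 2}: routing cost 659 + fixed 105 = 764.
Compare {Site 1}: routing cost 758 + fixed 44 = 802.

733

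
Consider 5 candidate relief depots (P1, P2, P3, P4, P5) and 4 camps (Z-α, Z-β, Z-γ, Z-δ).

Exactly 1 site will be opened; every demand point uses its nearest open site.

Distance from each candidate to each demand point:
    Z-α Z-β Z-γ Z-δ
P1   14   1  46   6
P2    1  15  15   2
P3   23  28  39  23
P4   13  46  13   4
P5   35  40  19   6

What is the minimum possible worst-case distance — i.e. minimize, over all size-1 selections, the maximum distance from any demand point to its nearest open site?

15

Open {P2}.
  Farthest demand point is Z-β at distance 15 (to P2); all others are ≤ 15.
With {P3} the worst case is 39.
With {P5} the worst case is 40.
No size-1 selection achieves below 15.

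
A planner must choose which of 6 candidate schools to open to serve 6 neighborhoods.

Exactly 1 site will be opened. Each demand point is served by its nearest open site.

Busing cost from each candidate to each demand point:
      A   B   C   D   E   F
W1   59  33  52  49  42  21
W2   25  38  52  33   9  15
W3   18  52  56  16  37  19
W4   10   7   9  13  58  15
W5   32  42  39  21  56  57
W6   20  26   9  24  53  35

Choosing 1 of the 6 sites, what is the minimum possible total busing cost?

Open {W4}.
  A→W4 10, B→W4 7, C→W4 9, D→W4 13, E→W4 58, F→W4 15  ⇒ total 112.
Compare {W6}: total 167.
Compare {W2}: total 172.
No size-1 selection does better; minimum is 112.

112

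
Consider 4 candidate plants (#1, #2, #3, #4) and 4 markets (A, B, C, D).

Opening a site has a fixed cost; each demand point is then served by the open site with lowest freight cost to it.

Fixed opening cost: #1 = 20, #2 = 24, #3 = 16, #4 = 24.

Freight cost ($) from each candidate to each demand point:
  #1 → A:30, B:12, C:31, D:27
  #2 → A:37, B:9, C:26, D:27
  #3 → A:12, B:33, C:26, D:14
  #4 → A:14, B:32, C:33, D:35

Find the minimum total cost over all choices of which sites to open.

100

Open {#1, #3}: assign each demand point to its cheapest open site.
  A→#3 12, B→#1 12, C→#3 26, D→#3 14
  freight cost 64, fixed 36 → total 100.
Compare {#3}: freight cost 85 + fixed 16 = 101.
Compare {#2, #3}: freight cost 61 + fixed 40 = 101.
Compare {#1}: freight cost 100 + fixed 20 = 120.
All other subsets cost ≥ 101. Minimum total cost: 100.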